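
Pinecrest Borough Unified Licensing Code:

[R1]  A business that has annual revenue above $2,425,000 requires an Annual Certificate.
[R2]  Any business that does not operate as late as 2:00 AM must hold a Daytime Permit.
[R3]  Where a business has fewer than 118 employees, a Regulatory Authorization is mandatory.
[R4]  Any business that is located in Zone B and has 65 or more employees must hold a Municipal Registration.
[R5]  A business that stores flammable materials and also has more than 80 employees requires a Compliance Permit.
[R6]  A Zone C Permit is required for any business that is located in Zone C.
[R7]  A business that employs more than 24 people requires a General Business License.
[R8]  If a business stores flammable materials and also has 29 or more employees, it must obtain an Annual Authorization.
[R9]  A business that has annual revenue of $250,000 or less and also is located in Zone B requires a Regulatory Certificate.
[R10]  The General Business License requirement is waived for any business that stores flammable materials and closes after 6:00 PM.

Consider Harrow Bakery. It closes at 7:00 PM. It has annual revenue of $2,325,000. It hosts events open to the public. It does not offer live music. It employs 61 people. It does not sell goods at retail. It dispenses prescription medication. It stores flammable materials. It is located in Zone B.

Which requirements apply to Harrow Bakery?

Annual Authorization, Daytime Permit, Regulatory Authorization

[R1] revenue $2,325,000 ≤ $2,425,000 → Annual Certificate not required.
[R2] closes 7:00 PM, at/before 2:00 AM → Daytime Permit required.
[R3] employees 61 < 118 → Regulatory Authorization required.
[R4] is located in Zone B; employees 61 < 65 → Municipal Registration not required.
[R5] stores flammable materials; employees 61 ≤ 80 → Compliance Permit not required.
[R6] is located in Zone B (not: is located in Zone C) → Zone C Permit not required.
[R7] employees 61 > 24 → General Business License required.
[R8] stores flammable materials; employees 61 ≥ 29 → Annual Authorization required.
[R9] revenue $2,325,000 > $250,000; is located in Zone B → Regulatory Certificate not required.
[R10] stores flammable materials; closes 7:00 PM, after 6:00 PM → exempt from General Business License.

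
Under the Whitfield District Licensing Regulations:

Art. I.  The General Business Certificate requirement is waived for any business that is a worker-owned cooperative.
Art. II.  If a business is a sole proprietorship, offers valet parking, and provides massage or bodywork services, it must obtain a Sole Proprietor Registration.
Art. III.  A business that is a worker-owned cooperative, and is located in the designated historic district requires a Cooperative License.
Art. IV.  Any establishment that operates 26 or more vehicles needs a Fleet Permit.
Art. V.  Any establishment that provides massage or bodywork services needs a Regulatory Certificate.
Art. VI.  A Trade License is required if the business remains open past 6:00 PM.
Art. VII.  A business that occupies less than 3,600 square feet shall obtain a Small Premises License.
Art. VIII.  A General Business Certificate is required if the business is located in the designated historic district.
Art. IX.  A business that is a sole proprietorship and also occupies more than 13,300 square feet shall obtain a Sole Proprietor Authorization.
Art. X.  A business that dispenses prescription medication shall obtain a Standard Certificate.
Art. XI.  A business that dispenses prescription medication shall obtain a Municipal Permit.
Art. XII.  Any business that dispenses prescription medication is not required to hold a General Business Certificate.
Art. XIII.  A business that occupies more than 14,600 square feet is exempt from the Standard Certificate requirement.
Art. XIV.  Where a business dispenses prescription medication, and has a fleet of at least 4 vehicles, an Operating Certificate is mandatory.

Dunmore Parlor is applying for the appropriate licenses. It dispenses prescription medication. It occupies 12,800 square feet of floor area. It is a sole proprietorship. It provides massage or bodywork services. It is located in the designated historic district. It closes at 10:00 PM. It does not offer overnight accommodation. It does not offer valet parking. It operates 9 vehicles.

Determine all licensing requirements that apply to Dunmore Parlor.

Municipal Permit, Operating Certificate, Regulatory Certificate, Standard Certificate, Trade License

Art. I. is a sole proprietorship (not: is a worker-owned cooperative) → General Business Certificate exemption does not apply.
Art. II. is a sole proprietorship; does not offer valet parking; provides massage or bodywork services → Sole Proprietor Registration not required.
Art. III. is a sole proprietorship (not: is a worker-owned cooperative); is located in the designated historic district → Cooperative License not required.
Art. IV. vehicles 9 < 26 → Fleet Permit not required.
Art. V. provides massage or bodywork services → Regulatory Certificate required.
Art. VI. closes 10:00 PM, after 6:00 PM → Trade License required.
Art. VII. floor area 12,800 square feet ≥ 3,600 square feet → Small Premises License not required.
Art. VIII. is located in the designated historic district → General Business Certificate required.
Art. IX. is a sole proprietorship; floor area 12,800 square feet ≤ 13,300 square feet → Sole Proprietor Authorization not required.
Art. X. dispenses prescription medication → Standard Certificate required.
Art. XI. dispenses prescription medication → Municipal Permit required.
Art. XII. dispenses prescription medication → exempt from General Business Certificate.
Art. XIII. floor area 12,800 square feet ≤ 14,600 square feet → Standard Certificate exemption does not apply.
Art. XIV. dispenses prescription medication; vehicles 9 ≥ 4 → Operating Certificate required.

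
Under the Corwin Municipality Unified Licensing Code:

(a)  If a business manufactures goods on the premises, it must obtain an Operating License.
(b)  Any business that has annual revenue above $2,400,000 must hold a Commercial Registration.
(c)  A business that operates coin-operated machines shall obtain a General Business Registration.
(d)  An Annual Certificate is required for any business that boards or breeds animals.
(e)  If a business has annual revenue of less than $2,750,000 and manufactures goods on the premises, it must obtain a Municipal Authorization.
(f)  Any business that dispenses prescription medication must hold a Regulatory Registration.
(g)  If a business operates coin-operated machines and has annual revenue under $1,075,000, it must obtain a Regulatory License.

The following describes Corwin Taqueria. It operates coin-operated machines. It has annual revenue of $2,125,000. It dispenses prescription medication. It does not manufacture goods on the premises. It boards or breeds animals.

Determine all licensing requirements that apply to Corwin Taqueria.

Annual Certificate, General Business Registration, Regulatory Registration

(a) does not manufacture goods on the premises → Operating License not required.
(b) revenue $2,125,000 ≤ $2,400,000 → Commercial Registration not required.
(c) operates coin-operated machines → General Business Registration required.
(d) boards or breeds animals → Annual Certificate required.
(e) revenue $2,125,000 < $2,750,000; does not manufacture goods on the premises → Municipal Authorization not required.
(f) dispenses prescription medication → Regulatory Registration required.
(g) operates coin-operated machines; revenue $2,125,000 ≥ $1,075,000 → Regulatory License not required.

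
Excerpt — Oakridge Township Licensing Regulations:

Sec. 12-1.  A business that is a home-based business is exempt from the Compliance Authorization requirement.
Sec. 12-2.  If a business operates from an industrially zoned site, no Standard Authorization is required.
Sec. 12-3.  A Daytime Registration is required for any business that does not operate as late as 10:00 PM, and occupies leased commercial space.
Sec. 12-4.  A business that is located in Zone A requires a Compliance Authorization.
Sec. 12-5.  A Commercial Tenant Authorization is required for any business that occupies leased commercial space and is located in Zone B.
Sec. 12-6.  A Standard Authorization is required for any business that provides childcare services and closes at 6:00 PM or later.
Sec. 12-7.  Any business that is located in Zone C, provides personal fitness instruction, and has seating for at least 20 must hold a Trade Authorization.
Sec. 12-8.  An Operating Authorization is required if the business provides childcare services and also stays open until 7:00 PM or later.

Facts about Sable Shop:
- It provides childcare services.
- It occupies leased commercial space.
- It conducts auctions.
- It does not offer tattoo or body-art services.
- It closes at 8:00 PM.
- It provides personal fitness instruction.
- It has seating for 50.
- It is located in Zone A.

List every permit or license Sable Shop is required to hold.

Sec. 12-1. occupies leased commercial space (not: is a home-based business) → Compliance Authorization exemption does not apply.
Sec. 12-2. occupies leased commercial space (not: operates from an industrially zoned site) → Standard Authorization exemption does not apply.
Sec. 12-3. closes 8:00 PM, at/before 10:00 PM; occupies leased commercial space → Daytime Registration required.
Sec. 12-4. is located in Zone A → Compliance Authorization required.
Sec. 12-5. occupies leased commercial space; is located in Zone A (not: is located in Zone B) → Commercial Tenant Authorization not required.
Sec. 12-6. provides childcare services; closes 8:00 PM, after 6:00 PM → Standard Authorization required.
Sec. 12-7. is located in Zone A (not: is located in Zone C); provides personal fitness instruction; seating 50 ≥ 20 → Trade Authorization not required.
Sec. 12-8. provides childcare services; closes 8:00 PM, after 7:00 PM → Operating Authorization required.

Compliance Authorization, Daytime Registration, Operating Authorization, Standard Authorization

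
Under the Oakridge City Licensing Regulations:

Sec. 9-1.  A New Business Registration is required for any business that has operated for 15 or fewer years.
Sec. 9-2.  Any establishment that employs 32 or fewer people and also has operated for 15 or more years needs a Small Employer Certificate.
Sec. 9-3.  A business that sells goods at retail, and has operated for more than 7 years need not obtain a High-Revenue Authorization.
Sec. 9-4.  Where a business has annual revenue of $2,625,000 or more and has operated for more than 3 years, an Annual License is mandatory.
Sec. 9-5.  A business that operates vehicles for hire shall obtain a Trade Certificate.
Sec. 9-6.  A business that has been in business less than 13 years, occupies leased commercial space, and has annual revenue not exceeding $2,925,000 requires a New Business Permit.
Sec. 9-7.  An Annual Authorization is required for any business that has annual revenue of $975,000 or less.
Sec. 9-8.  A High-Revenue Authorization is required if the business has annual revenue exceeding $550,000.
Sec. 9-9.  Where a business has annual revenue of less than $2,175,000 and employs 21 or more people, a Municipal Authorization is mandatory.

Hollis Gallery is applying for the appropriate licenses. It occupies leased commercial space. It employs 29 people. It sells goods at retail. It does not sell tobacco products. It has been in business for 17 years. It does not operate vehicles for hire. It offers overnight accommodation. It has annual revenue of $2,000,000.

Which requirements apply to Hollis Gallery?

Municipal Authorization, Small Employer Certificate

Sec. 9-1. years in business 17 > 15 → New Business Registration not required.
Sec. 9-2. employees 29 ≤ 32; years in business 17 ≥ 15 → Small Employer Certificate required.
Sec. 9-3. sells goods at retail; years in business 17 > 7 → exempt from High-Revenue Authorization.
Sec. 9-4. revenue $2,000,000 < $2,625,000; years in business 17 > 3 → Annual License not required.
Sec. 9-5. does not operate vehicles for hire → Trade Certificate not required.
Sec. 9-6. years in business 17 ≥ 13; occupies leased commercial space; revenue $2,000,000 ≤ $2,925,000 → New Business Permit not required.
Sec. 9-7. revenue $2,000,000 > $975,000 → Annual Authorization not required.
Sec. 9-8. revenue $2,000,000 > $550,000 → High-Revenue Authorization required.
Sec. 9-9. revenue $2,000,000 < $2,175,000; employees 29 ≥ 21 → Municipal Authorization required.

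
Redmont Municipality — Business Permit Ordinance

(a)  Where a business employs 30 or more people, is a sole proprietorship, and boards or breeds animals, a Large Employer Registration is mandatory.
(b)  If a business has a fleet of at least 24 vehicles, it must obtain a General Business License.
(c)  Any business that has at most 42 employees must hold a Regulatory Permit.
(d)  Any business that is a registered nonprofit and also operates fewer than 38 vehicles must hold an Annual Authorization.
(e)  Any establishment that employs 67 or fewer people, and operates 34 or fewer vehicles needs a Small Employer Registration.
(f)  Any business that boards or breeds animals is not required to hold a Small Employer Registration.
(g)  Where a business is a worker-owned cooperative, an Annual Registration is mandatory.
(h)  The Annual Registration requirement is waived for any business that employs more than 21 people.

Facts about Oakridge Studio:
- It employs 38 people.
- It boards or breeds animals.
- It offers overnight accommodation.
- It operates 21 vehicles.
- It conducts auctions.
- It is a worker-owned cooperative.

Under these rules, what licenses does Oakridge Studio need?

Regulatory Permit

(a) employees 38 ≥ 30; is a worker-owned cooperative (not: is a sole proprietorship); boards or breeds animals → Large Employer Registration not required.
(b) vehicles 21 < 24 → General Business License not required.
(c) employees 38 ≤ 42 → Regulatory Permit required.
(d) is a worker-owned cooperative (not: is a registered nonprofit); vehicles 21 < 38 → Annual Authorization not required.
(e) employees 38 ≤ 67; vehicles 21 ≤ 34 → Small Employer Registration required.
(f) boards or breeds animals → exempt from Small Employer Registration.
(g) is a worker-owned cooperative → Annual Registration required.
(h) employees 38 > 21 → exempt from Annual Registration.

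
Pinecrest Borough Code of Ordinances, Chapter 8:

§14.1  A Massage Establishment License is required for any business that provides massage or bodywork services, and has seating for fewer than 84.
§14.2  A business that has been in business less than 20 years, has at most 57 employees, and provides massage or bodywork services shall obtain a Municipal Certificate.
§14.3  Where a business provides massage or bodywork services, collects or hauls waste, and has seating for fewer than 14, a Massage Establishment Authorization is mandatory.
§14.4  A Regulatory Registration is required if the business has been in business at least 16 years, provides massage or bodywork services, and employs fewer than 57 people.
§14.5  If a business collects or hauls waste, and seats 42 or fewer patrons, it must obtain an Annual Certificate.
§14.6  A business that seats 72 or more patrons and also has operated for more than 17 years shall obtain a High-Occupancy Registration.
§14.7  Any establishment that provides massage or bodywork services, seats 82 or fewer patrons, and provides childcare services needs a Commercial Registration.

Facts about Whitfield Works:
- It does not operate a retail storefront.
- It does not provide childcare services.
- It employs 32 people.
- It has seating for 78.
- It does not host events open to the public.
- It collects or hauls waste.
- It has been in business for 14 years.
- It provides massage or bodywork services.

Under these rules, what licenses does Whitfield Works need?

Massage Establishment License, Municipal Certificate

§14.1 provides massage or bodywork services; seating 78 < 84 → Massage Establishment License required.
§14.2 years in business 14 < 20; employees 32 ≤ 57; provides massage or bodywork services → Municipal Certificate required.
§14.3 provides massage or bodywork services; collects or hauls waste; seating 78 ≥ 14 → Massage Establishment Authorization not required.
§14.4 years in business 14 < 16; provides massage or bodywork services; employees 32 < 57 → Regulatory Registration not required.
§14.5 collects or hauls waste; seating 78 > 42 → Annual Certificate not required.
§14.6 seating 78 ≥ 72; years in business 14 ≤ 17 → High-Occupancy Registration not required.
§14.7 provides massage or bodywork services; seating 78 ≤ 82; does not provide childcare services → Commercial Registration not required.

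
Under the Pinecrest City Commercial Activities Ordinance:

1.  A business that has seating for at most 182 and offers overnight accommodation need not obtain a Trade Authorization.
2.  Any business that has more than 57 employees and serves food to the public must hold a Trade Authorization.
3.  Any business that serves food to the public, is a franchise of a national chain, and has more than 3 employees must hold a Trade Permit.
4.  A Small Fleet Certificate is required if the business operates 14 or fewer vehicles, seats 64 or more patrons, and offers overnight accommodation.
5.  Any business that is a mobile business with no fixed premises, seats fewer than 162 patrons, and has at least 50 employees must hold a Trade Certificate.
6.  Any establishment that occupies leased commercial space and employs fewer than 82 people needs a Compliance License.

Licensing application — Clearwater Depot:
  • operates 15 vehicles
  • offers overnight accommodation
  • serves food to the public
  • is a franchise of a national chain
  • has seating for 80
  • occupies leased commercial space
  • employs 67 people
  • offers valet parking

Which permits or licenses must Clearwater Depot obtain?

1. seating 80 ≤ 182; offers overnight accommodation → exempt from Trade Authorization.
2. employees 67 > 57; serves food to the public → Trade Authorization required.
3. serves food to the public; is a franchise of a national chain; employees 67 > 3 → Trade Permit required.
4. vehicles 15 > 14; seating 80 ≥ 64; offers overnight accommodation → Small Fleet Certificate not required.
5. occupies leased commercial space (not: is a mobile business with no fixed premises); seating 80 < 162; employees 67 ≥ 50 → Trade Certificate not required.
6. occupies leased commercial space; employees 67 < 82 → Compliance License required.

Compliance License, Trade Permit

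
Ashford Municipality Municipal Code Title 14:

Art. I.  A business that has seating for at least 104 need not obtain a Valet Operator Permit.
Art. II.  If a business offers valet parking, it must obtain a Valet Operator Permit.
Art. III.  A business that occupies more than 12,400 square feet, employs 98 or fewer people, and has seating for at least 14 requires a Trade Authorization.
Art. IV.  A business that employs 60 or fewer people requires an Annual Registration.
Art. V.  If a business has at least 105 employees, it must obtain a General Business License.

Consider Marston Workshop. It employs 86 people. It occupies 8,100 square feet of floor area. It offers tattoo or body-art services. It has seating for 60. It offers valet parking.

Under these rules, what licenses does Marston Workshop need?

Art. I. seating 60 < 104 → Valet Operator Permit exemption does not apply.
Art. II. offers valet parking → Valet Operator Permit required.
Art. III. floor area 8,100 square feet ≤ 12,400 square feet; employees 86 ≤ 98; seating 60 ≥ 14 → Trade Authorization not required.
Art. IV. employees 86 > 60 → Annual Registration not required.
Art. V. employees 86 < 105 → General Business License not required.

Valet Operator Permit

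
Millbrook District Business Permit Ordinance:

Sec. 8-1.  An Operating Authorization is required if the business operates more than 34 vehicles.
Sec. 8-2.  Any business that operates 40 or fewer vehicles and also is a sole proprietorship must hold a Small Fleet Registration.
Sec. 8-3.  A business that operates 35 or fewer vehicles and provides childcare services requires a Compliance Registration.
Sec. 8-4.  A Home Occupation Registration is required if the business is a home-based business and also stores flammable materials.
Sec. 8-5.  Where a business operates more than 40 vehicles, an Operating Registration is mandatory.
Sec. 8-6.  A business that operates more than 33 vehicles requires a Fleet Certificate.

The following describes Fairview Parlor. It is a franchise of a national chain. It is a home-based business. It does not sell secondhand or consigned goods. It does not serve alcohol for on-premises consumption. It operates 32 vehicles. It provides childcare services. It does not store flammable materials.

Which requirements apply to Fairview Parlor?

Sec. 8-1. vehicles 32 ≤ 34 → Operating Authorization not required.
Sec. 8-2. vehicles 32 ≤ 40; is a franchise of a national chain (not: is a sole proprietorship) → Small Fleet Registration not required.
Sec. 8-3. vehicles 32 ≤ 35; provides childcare services → Compliance Registration required.
Sec. 8-4. is a home-based business; does not store flammable materials → Home Occupation Registration not required.
Sec. 8-5. vehicles 32 ≤ 40 → Operating Registration not required.
Sec. 8-6. vehicles 32 ≤ 33 → Fleet Certificate not required.

Compliance Registration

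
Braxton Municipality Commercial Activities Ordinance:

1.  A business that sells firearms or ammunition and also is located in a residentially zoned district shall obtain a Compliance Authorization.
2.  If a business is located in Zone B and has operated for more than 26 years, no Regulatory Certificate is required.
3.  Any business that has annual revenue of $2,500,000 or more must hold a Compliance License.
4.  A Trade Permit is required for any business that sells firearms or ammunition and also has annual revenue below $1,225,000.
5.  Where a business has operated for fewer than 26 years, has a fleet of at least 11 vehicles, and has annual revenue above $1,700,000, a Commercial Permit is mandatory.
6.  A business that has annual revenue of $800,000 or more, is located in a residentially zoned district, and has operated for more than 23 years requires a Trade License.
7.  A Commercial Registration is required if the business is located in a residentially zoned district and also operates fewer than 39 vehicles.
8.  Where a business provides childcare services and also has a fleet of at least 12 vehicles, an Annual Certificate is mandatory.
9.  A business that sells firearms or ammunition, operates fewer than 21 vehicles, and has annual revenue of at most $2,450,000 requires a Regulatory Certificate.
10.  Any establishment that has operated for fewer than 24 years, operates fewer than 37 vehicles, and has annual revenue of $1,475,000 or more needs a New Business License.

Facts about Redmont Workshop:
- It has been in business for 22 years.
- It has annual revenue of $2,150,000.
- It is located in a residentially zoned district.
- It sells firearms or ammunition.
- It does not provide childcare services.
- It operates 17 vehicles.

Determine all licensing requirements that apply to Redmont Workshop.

Commercial Permit, Commercial Registration, Compliance Authorization, New Business License, Regulatory Certificate

1. sells firearms or ammunition; is located in a residentially zoned district → Compliance Authorization required.
2. is located in a residentially zoned district (not: is located in Zone B); years in business 22 ≤ 26 → Regulatory Certificate exemption does not apply.
3. revenue $2,150,000 < $2,500,000 → Compliance License not required.
4. sells firearms or ammunition; revenue $2,150,000 ≥ $1,225,000 → Trade Permit not required.
5. years in business 22 < 26; vehicles 17 ≥ 11; revenue $2,150,000 > $1,700,000 → Commercial Permit required.
6. revenue $2,150,000 ≥ $800,000; is located in a residentially zoned district; years in business 22 ≤ 23 → Trade License not required.
7. is located in a residentially zoned district; vehicles 17 < 39 → Commercial Registration required.
8. does not provide childcare services; vehicles 17 ≥ 12 → Annual Certificate not required.
9. sells firearms or ammunition; vehicles 17 < 21; revenue $2,150,000 ≤ $2,450,000 → Regulatory Certificate required.
10. years in business 22 < 24; vehicles 17 < 37; revenue $2,150,000 ≥ $1,475,000 → New Business License required.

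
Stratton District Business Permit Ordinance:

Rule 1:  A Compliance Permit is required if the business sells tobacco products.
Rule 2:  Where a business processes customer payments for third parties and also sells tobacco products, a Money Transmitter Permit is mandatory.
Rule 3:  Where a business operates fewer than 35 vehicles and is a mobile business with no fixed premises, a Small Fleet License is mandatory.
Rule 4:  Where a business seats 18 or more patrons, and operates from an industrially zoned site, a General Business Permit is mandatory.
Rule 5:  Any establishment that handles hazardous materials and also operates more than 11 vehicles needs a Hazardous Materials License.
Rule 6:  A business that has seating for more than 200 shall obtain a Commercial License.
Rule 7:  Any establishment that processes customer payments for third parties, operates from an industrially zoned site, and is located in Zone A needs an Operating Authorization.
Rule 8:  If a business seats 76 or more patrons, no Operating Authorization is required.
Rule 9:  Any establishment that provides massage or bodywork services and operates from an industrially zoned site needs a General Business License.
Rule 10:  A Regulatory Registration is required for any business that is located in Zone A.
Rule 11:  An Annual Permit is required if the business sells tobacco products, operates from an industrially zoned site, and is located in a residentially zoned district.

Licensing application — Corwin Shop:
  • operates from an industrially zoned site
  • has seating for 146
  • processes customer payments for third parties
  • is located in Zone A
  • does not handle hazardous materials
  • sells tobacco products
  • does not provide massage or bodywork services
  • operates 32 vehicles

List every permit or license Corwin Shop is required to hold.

Compliance Permit, General Business Permit, Money Transmitter Permit, Regulatory Registration

Rule 1: sells tobacco products → Compliance Permit required.
Rule 2: processes customer payments for third parties; sells tobacco products → Money Transmitter Permit required.
Rule 3: vehicles 32 < 35; operates from an industrially zoned site (not: is a mobile business with no fixed premises) → Small Fleet License not required.
Rule 4: seating 146 ≥ 18; operates from an industrially zoned site → General Business Permit required.
Rule 5: does not handle hazardous materials; vehicles 32 > 11 → Hazardous Materials License not required.
Rule 6: seating 146 ≤ 200 → Commercial License not required.
Rule 7: processes customer payments for third parties; operates from an industrially zoned site; is located in Zone A → Operating Authorization required.
Rule 8: seating 146 ≥ 76 → exempt from Operating Authorization.
Rule 9: does not provide massage or bodywork services; operates from an industrially zoned site → General Business License not required.
Rule 10: is located in Zone A → Regulatory Registration required.
Rule 11: sells tobacco products; operates from an industrially zoned site; is located in Zone A (not: is located in a residentially zoned district) → Annual Permit not required.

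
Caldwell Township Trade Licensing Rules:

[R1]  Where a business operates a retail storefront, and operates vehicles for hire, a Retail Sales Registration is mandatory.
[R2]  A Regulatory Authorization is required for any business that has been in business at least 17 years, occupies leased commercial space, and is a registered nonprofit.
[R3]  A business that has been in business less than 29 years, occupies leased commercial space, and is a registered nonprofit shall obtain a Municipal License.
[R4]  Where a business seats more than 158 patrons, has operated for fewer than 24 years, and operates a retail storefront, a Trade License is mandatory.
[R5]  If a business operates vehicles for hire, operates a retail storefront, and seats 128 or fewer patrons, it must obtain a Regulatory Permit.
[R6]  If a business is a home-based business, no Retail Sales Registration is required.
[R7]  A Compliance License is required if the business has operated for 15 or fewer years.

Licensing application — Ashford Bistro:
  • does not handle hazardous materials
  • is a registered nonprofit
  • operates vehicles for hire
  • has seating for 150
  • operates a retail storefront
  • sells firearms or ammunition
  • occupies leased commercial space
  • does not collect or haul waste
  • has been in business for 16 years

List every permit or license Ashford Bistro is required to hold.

[R1] operates a retail storefront; operates vehicles for hire → Retail Sales Registration required.
[R2] years in business 16 < 17; occupies leased commercial space; is a registered nonprofit → Regulatory Authorization not required.
[R3] years in business 16 < 29; occupies leased commercial space; is a registered nonprofit → Municipal License required.
[R4] seating 150 ≤ 158; years in business 16 < 24; operates a retail storefront → Trade License not required.
[R5] operates vehicles for hire; operates a retail storefront; seating 150 > 128 → Regulatory Permit not required.
[R6] occupies leased commercial space (not: is a home-based business) → Retail Sales Registration exemption does not apply.
[R7] years in business 16 > 15 → Compliance License not required.

Municipal License, Retail Sales Registration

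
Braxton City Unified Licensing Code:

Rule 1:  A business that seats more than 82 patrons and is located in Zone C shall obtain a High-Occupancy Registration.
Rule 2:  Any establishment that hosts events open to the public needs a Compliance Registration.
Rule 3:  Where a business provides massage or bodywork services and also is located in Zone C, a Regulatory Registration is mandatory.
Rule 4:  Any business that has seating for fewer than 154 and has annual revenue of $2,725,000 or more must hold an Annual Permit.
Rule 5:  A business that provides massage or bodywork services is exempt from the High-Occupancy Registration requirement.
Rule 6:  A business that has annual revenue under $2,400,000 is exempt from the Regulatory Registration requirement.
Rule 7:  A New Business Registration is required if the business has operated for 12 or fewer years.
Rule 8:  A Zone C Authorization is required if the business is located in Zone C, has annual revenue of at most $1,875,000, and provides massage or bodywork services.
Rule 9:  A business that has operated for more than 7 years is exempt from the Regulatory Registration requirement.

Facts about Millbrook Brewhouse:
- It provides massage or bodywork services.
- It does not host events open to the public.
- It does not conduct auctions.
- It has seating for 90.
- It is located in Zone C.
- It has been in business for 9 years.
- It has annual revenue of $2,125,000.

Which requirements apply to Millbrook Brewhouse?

Rule 1: seating 90 > 82; is located in Zone C → High-Occupancy Registration required.
Rule 2: does not host events open to the public → Compliance Registration not required.
Rule 3: provides massage or bodywork services; is located in Zone C → Regulatory Registration required.
Rule 4: seating 90 < 154; revenue $2,125,000 < $2,725,000 → Annual Permit not required.
Rule 5: provides massage or bodywork services → exempt from High-Occupancy Registration.
Rule 6: revenue $2,125,000 < $2,400,000 → exempt from Regulatory Registration.
Rule 7: years in business 9 ≤ 12 → New Business Registration required.
Rule 8: is located in Zone C; revenue $2,125,000 > $1,875,000; provides massage or bodywork services → Zone C Authorization not required.
Rule 9: years in business 9 > 7 → exempt from Regulatory Registration.

New Business Registration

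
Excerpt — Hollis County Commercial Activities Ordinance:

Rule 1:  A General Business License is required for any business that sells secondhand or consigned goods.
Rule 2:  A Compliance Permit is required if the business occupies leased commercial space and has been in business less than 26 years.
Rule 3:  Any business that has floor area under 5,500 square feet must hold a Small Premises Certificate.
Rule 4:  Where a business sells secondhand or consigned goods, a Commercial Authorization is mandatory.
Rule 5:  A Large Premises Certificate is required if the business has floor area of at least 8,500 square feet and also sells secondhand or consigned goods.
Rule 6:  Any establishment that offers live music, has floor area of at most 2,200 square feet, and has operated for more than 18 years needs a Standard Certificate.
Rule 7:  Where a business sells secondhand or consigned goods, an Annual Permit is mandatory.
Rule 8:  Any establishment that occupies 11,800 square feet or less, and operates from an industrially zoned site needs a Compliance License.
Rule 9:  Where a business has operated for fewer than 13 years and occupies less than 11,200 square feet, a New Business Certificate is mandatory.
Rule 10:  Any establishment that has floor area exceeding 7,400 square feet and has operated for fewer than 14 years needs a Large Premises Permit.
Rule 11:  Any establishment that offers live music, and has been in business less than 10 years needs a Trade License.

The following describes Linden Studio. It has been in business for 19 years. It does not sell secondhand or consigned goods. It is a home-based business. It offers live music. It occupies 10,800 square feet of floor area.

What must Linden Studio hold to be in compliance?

None

Rule 1: does not sell secondhand or consigned goods → General Business License not required.
Rule 2: is a home-based business (not: occupies leased commercial space); years in business 19 < 26 → Compliance Permit not required.
Rule 3: floor area 10,800 square feet ≥ 5,500 square feet → Small Premises Certificate not required.
Rule 4: does not sell secondhand or consigned goods → Commercial Authorization not required.
Rule 5: floor area 10,800 square feet ≥ 8,500 square feet; does not sell secondhand or consigned goods → Large Premises Certificate not required.
Rule 6: offers live music; floor area 10,800 square feet > 2,200 square feet; years in business 19 > 18 → Standard Certificate not required.
Rule 7: does not sell secondhand or consigned goods → Annual Permit not required.
Rule 8: floor area 10,800 square feet ≤ 11,800 square feet; is a home-based business (not: operates from an industrially zoned site) → Compliance License not required.
Rule 9: years in business 19 ≥ 13; floor area 10,800 square feet < 11,200 square feet → New Business Certificate not required.
Rule 10: floor area 10,800 square feet > 7,400 square feet; years in business 19 ≥ 14 → Large Premises Permit not required.
Rule 11: offers live music; years in business 19 ≥ 10 → Trade License not required.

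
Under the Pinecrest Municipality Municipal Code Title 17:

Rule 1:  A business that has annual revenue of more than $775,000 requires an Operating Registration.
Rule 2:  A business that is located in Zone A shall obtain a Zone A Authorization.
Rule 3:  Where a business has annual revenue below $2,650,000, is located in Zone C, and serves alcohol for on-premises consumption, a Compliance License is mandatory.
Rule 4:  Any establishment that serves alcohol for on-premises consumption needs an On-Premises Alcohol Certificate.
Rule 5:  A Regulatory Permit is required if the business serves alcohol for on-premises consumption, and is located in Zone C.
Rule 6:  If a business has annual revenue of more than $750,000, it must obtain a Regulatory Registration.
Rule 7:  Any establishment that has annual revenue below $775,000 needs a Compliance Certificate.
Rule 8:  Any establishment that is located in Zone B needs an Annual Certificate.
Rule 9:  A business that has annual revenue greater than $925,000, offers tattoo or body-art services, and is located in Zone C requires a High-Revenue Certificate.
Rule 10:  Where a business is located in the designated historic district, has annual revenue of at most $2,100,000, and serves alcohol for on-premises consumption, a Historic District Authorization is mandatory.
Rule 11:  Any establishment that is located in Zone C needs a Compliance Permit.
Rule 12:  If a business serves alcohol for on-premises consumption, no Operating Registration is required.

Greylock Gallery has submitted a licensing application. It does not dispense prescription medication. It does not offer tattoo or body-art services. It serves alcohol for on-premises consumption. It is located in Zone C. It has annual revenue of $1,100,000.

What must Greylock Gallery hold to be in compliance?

Rule 1: revenue $1,100,000 > $775,000 → Operating Registration required.
Rule 2: is located in Zone C (not: is located in Zone A) → Zone A Authorization not required.
Rule 3: revenue $1,100,000 < $2,650,000; is located in Zone C; serves alcohol for on-premises consumption → Compliance License required.
Rule 4: serves alcohol for on-premises consumption → On-Premises Alcohol Certificate required.
Rule 5: serves alcohol for on-premises consumption; is located in Zone C → Regulatory Permit required.
Rule 6: revenue $1,100,000 > $750,000 → Regulatory Registration required.
Rule 7: revenue $1,100,000 ≥ $775,000 → Compliance Certificate not required.
Rule 8: is located in Zone C (not: is located in Zone B) → Annual Certificate not required.
Rule 9: revenue $1,100,000 > $925,000; does not offer tattoo or body-art services; is located in Zone C → High-Revenue Certificate not required.
Rule 10: is located in Zone C (not: is located in the designated historic district); revenue $1,100,000 ≤ $2,100,000; serves alcohol for on-premises consumption → Historic District Authorization not required.
Rule 11: is located in Zone C → Compliance Permit required.
Rule 12: serves alcohol for on-premises consumption → exempt from Operating Registration.

Compliance License, Compliance Permit, On-Premises Alcohol Certificate, Regulatory Permit, Regulatory Registration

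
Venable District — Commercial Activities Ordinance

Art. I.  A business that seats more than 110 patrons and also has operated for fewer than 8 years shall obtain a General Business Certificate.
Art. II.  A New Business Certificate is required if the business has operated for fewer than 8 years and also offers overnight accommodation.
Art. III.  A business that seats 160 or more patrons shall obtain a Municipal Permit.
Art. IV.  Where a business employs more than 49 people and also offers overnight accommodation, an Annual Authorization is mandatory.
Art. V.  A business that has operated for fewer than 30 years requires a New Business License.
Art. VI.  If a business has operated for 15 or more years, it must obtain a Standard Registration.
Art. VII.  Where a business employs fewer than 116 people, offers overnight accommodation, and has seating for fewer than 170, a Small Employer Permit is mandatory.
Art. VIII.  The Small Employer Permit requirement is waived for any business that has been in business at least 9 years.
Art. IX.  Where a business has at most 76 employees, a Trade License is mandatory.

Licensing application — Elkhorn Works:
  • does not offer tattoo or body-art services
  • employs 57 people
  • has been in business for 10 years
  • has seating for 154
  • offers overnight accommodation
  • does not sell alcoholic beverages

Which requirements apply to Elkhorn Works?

Art. I. seating 154 > 110; years in business 10 ≥ 8 → General Business Certificate not required.
Art. II. years in business 10 ≥ 8; offers overnight accommodation → New Business Certificate not required.
Art. III. seating 154 < 160 → Municipal Permit not required.
Art. IV. employees 57 > 49; offers overnight accommodation → Annual Authorization required.
Art. V. years in business 10 < 30 → New Business License required.
Art. VI. years in business 10 < 15 → Standard Registration not required.
Art. VII. employees 57 < 116; offers overnight accommodation; seating 154 < 170 → Small Employer Permit required.
Art. VIII. years in business 10 ≥ 9 → exempt from Small Employer Permit.
Art. IX. employees 57 ≤ 76 → Trade License required.

Annual Authorization, New Business License, Trade License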